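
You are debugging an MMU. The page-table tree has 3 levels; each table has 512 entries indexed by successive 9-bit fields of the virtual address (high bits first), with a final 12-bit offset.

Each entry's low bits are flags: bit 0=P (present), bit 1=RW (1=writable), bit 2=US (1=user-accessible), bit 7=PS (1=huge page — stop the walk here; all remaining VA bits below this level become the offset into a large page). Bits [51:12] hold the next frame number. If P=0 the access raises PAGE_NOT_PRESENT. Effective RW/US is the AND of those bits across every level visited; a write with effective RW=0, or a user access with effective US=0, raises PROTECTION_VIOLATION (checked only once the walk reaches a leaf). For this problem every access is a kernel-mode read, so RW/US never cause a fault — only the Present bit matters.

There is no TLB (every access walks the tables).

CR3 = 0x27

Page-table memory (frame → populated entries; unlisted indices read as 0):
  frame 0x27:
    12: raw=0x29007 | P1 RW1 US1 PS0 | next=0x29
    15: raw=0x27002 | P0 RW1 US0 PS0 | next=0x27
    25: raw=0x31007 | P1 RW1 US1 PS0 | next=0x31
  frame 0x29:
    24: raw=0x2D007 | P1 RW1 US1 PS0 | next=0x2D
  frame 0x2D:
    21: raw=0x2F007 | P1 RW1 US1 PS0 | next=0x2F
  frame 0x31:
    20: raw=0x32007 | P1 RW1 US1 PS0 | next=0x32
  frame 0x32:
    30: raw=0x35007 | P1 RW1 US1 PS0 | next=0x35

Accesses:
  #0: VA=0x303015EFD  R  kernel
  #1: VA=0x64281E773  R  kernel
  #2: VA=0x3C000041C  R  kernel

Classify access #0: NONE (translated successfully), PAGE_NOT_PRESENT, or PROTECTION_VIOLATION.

Per-access translation:
#0 VA=0x303015EFD (r,kernel):
  [0] read 0x27 idx=12: raw=0x29007 flags P=1 W=1 U=1 S=0
  [1] read 0x29 idx=24: raw=0x2D007 flags P=1 W=1 U=1 S=0
  [2] read 0x2D idx=21: raw=0x2F007 flags P=1 W=1 U=1 S=0
  ✓ 0x2FEFD  — 3 lookups
#1 VA=0x64281E773 (r,kernel):
  [0] read 0x27 idx=25: raw=0x31007 flags P=1 W=1 U=1 S=0
  [1] read 0x31 idx=20: raw=0x32007 flags P=1 W=1 U=1 S=0
  [2] read 0x32 idx=30: raw=0x35007 flags P=1 W=1 U=1 S=0
  ✓ 0x35773  — 3 lookups
#2 VA=0x3C000041C (r,kernel):
  [0] read 0x27 idx=15: raw=0x27002 flags P=0 W=1 U=0 S=0
  ⇒ fault: PAGE_NOT_PRESENT  — 1 lookups

Access #0 fault: NONE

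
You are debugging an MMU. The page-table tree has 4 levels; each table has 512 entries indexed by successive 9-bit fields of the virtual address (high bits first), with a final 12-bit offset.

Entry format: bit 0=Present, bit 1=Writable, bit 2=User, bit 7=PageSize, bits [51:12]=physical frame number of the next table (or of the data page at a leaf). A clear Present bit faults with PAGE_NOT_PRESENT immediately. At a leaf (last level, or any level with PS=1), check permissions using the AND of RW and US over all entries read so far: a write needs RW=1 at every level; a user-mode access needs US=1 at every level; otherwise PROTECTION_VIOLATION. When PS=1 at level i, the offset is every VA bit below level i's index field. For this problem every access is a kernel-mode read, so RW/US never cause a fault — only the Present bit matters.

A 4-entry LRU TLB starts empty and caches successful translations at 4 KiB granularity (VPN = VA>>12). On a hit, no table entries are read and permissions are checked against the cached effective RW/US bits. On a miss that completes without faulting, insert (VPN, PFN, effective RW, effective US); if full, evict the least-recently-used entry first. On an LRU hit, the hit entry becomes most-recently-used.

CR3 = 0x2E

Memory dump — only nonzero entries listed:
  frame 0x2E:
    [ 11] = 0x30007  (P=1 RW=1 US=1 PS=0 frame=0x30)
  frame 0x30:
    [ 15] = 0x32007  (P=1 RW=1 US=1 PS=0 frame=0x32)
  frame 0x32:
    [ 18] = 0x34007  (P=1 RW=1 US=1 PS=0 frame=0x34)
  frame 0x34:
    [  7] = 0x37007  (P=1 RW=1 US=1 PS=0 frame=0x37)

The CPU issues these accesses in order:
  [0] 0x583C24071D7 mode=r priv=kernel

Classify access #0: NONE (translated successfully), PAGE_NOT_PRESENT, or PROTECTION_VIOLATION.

Trace:
#0 VA=0x583C24071D7 (r,kernel):
  L0 @0x2E[11] → 0x30007  P=1,RW=1,US=1,PS=0
  L1 @0x30[15] → 0x32007  P=1,RW=1,US=1,PS=0
  L2 @0x32[18] → 0x34007  P=1,RW=1,US=1,PS=0
  L3 @0x34[7] → 0x37007  P=1,RW=1,US=1,PS=0
  ✓ 0x371D7  — 4 lookups

Access #0 fault: NONE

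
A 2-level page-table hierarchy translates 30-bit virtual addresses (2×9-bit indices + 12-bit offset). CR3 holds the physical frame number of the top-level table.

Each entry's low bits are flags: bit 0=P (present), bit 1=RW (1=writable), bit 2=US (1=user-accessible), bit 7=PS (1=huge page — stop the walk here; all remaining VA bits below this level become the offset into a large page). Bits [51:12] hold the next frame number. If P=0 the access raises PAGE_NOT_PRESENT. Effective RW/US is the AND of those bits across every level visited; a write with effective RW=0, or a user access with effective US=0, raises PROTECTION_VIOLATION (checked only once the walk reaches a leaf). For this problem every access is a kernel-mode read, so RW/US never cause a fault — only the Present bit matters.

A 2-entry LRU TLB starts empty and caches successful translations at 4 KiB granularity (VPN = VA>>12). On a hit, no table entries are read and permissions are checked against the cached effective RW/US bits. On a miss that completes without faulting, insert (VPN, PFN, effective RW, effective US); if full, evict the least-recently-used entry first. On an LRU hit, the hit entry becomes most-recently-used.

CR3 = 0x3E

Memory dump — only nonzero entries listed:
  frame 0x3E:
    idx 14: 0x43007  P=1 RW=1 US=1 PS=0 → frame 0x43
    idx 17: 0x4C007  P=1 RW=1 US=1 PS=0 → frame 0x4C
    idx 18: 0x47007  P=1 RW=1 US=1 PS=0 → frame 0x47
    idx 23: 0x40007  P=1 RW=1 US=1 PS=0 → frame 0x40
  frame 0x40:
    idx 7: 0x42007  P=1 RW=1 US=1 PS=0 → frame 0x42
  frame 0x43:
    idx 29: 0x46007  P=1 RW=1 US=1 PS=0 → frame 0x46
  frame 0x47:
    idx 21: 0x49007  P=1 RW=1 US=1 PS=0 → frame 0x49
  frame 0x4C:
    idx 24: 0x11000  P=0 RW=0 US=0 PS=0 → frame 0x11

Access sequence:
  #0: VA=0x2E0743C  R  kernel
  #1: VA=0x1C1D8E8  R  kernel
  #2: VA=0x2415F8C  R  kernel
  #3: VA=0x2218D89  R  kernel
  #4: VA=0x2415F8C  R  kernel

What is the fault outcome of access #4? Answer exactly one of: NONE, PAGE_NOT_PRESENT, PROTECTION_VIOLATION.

Per-access translation:
#0 VA=0x2E0743C (r,kernel):
  [0] read 0x3E idx=23: raw=0x40007 flags P=1 W=1 U=1 S=0
  [1] read 0x40 idx=7: raw=0x42007 flags P=1 W=1 U=1 S=0
  ✓ 0x4243C  — 2 lookups
#1 VA=0x1C1D8E8 (r,kernel):
  [0] read 0x3E idx=14: raw=0x43007 flags P=1 W=1 U=1 S=0
  [1] read 0x43 idx=29: raw=0x46007 flags P=1 W=1 U=1 S=0
  ✓ 0x468E8  — 2 lookups
#2 VA=0x2415F8C (r,kernel):
  [0] read 0x3E idx=18: raw=0x47007 flags P=1 W=1 U=1 S=0
  [1] read 0x47 idx=21: raw=0x49007 flags P=1 W=1 U=1 S=0
  ✓ 0x49F8C  — 2 lookups
#3 VA=0x2218D89 (r,kernel):
  [0] read 0x3E idx=17: raw=0x4C007 flags P=1 W=1 U=1 S=0
  [1] read 0x4C idx=24: raw=0x11000 flags P=0 W=0 U=0 S=0
  ⇒ fault: PAGE_NOT_PRESENT  — 2 lookups
#4 VA=0x2415F8C (r,kernel):
  TLB hit vpn=0x2415 → PA=0x49F8C

Access #4 fault: NONE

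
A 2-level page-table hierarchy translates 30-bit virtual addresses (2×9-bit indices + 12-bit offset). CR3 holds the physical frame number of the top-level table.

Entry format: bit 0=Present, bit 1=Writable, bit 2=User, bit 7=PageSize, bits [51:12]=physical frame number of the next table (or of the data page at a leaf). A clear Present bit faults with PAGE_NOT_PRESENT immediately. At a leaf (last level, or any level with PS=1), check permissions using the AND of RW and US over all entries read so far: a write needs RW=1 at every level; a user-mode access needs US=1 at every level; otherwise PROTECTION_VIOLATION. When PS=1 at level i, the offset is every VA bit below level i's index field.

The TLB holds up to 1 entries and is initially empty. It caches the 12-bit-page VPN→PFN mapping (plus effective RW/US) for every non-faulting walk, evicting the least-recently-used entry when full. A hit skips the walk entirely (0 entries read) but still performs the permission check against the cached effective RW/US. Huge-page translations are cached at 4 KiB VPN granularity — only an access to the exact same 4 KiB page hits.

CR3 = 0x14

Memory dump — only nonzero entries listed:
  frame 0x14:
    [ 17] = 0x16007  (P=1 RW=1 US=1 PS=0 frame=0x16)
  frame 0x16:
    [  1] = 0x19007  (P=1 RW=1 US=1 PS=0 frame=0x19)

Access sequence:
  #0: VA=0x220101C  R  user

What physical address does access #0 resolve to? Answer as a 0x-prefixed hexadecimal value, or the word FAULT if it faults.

Trace:
#0 VA=0x220101C (r,user):
  [0] read 0x14 idx=17: raw=0x16007 flags P=1 W=1 U=1 S=0
  [1] read 0x16 idx=1: raw=0x19007 flags P=1 W=1 U=1 S=0
  ⇒ phys 0x1901C  [2 reads]

Access #0 PA: 0x1901C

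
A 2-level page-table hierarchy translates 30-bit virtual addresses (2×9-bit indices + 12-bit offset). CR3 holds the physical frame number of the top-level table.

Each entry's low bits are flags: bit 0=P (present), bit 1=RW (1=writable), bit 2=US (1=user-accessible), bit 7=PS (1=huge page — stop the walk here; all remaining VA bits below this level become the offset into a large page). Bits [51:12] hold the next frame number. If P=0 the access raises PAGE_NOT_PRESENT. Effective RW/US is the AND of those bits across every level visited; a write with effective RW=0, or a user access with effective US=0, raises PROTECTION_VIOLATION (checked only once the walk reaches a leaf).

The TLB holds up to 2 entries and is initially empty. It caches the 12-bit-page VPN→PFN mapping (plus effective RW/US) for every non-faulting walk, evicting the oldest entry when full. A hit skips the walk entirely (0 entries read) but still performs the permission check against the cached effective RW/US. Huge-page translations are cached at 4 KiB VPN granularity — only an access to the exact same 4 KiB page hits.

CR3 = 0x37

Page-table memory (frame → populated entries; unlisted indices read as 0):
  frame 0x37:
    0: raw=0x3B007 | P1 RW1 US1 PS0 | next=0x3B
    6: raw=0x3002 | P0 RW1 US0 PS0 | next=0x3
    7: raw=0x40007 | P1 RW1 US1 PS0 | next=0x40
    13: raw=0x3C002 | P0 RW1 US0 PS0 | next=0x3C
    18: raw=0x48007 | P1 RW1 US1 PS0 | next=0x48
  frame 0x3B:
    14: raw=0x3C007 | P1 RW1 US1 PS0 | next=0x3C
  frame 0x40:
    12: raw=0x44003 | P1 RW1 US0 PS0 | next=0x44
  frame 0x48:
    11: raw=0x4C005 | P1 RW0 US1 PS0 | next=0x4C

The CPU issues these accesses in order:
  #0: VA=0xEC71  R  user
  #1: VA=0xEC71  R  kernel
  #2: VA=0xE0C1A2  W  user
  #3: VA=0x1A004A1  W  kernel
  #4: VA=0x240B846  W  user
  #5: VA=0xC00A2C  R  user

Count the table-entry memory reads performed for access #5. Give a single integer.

Walk each access:
#0 VA=0xEC71 (r,user):
  [0] read 0x37 idx=0: raw=0x3B007 flags P=1 W=1 U=1 S=0
  [1] read 0x3B idx=14: raw=0x3C007 flags P=1 W=1 U=1 S=0
  ✓ 0x3CC71  — 2 lookups
#1 VA=0xEC71 (r,kernel):
  TLB hit vpn=0xE → PA=0x3CC71
#2 VA=0xE0C1A2 (w,user):
  [0] read 0x37 idx=7: raw=0x40007 flags P=1 W=1 U=1 S=0
  [1] read 0x40 idx=12: raw=0x44003 flags P=1 W=1 U=0 S=0
  ✗ PROTECTION_VIOLATION  [2 reads]
#3 VA=0x1A004A1 (w,kernel):
  [0] read 0x37 idx=13: raw=0x3C002 flags P=0 W=1 U=0 S=0
  ✗ PAGE_NOT_PRESENT  [1 reads]
#4 VA=0x240B846 (w,user):
  [0] read 0x37 idx=18: raw=0x48007 flags P=1 W=1 U=1 S=0
  [1] read 0x48 idx=11: raw=0x4C005 flags P=1 W=0 U=1 S=0
  ✗ PROTECTION_VIOLATION  [2 reads]
#5 VA=0xC00A2C (r,user):
  [0] read 0x37 idx=6: raw=0x3002 flags P=0 W=1 U=0 S=0
  ✗ PAGE_NOT_PRESENT  [1 reads]

Entries read for #5: 1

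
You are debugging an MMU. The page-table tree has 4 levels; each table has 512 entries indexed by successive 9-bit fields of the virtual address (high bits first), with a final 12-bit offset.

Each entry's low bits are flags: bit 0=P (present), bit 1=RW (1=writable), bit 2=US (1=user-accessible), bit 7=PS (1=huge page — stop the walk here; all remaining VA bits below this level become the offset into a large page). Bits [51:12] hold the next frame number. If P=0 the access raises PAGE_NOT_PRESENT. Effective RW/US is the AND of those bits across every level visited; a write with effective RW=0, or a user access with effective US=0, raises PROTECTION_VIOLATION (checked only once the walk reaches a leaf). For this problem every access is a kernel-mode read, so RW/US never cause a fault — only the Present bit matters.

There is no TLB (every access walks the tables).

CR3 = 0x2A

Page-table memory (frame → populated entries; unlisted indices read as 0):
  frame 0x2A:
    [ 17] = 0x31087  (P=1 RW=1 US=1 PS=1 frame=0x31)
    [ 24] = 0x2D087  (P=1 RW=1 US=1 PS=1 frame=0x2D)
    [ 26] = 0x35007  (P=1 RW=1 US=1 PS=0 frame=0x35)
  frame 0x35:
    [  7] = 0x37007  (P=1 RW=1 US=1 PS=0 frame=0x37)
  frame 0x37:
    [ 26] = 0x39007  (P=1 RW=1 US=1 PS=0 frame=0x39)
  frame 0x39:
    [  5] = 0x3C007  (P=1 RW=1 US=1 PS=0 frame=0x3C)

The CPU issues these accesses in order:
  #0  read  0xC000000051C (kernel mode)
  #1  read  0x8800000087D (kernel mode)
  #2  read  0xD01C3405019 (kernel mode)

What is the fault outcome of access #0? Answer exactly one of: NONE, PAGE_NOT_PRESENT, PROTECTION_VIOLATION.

Per-access translation:
#0 VA=0xC000000051C (r,kernel):
  [0] read 0x2A idx=24: raw=0x2D087 flags P=1 W=1 U=1 S=1
  ✓ 0x2D51C (huge @L0)  — 1 lookups
#1 VA=0x8800000087D (r,kernel):
  [0] read 0x2A idx=17: raw=0x31087 flags P=1 W=1 U=1 S=1
  ✓ 0x3187D (huge @L0)  — 1 lookups
#2 VA=0xD01C3405019 (r,kernel):
  [0] read 0x2A idx=26: raw=0x35007 flags P=1 W=1 U=1 S=0
  [1] read 0x35 idx=7: raw=0x37007 flags P=1 W=1 U=1 S=0
  [2] read 0x37 idx=26: raw=0x39007 flags P=1 W=1 U=1 S=0
  [3] read 0x39 idx=5: raw=0x3C007 flags P=1 W=1 U=1 S=0
  ✓ 0x3C019  — 4 lookups

Access #0 fault: NONE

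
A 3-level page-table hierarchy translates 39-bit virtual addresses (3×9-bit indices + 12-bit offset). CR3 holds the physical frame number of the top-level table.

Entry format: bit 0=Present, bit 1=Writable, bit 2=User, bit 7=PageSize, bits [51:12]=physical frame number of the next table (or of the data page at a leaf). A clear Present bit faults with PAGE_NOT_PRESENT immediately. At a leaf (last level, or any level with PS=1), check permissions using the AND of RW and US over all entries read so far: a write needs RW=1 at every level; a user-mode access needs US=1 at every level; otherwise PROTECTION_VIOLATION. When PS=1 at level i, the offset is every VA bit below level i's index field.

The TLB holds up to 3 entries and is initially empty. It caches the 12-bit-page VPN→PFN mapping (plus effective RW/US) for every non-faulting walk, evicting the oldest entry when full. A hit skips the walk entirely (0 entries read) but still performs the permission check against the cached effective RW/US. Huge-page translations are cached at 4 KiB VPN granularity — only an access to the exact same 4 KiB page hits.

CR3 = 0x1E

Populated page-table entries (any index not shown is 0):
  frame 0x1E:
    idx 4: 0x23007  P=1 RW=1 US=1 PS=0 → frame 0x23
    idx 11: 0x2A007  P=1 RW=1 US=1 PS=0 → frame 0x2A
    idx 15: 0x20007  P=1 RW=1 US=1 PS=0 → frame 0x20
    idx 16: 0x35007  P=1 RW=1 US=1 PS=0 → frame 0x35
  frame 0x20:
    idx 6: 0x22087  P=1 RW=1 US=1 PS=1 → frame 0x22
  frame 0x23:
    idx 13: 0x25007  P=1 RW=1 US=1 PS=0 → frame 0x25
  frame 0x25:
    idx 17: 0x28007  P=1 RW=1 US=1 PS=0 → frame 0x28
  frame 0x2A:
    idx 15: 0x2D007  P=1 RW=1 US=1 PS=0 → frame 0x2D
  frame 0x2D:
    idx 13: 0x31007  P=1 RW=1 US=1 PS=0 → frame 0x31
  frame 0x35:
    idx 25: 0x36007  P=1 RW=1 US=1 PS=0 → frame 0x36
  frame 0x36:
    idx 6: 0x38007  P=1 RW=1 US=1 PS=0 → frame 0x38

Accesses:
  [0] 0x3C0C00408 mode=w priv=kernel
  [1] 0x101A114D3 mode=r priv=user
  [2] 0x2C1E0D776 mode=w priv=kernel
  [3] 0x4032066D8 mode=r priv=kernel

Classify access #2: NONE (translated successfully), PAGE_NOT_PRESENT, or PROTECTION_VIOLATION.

Per-access translation:
#0 VA=0x3C0C00408 (w,kernel):
  lvl0: tbl 0x1E, slot 15 ⇒ 0x20007 (P1/RW1/US1/PS0)
  lvl1: tbl 0x20, slot 6 ⇒ 0x22087 (P1/RW1/US1/PS1)
  ✓ 0x22408 (huge @L1)  — 2 lookups
#1 VA=0x101A114D3 (r,user):
  lvl0: tbl 0x1E, slot 4 ⇒ 0x23007 (P1/RW1/US1/PS0)
  lvl1: tbl 0x23, slot 13 ⇒ 0x25007 (P1/RW1/US1/PS0)
  lvl2: tbl 0x25, slot 17 ⇒ 0x28007 (P1/RW1/US1/PS0)
  ✓ 0x284D3  — 3 lookups
#2 VA=0x2C1E0D776 (w,kernel):
  lvl0: tbl 0x1E, slot 11 ⇒ 0x2A007 (P1/RW1/US1/PS0)
  lvl1: tbl 0x2A, slot 15 ⇒ 0x2D007 (P1/RW1/US1/PS0)
  lvl2: tbl 0x2D, slot 13 ⇒ 0x31007 (P1/RW1/US1/PS0)
  ✓ 0x31776  — 3 lookups
#3 VA=0x4032066D8 (r,kernel):
  lvl0: tbl 0x1E, slot 16 ⇒ 0x35007 (P1/RW1/US1/PS0)
  lvl1: tbl 0x35, slot 25 ⇒ 0x36007 (P1/RW1/US1/PS0)
  lvl2: tbl 0x36, slot 6 ⇒ 0x38007 (P1/RW1/US1/PS0)
  ✓ 0x386D8  — 3 lookups

Access #2 fault: NONE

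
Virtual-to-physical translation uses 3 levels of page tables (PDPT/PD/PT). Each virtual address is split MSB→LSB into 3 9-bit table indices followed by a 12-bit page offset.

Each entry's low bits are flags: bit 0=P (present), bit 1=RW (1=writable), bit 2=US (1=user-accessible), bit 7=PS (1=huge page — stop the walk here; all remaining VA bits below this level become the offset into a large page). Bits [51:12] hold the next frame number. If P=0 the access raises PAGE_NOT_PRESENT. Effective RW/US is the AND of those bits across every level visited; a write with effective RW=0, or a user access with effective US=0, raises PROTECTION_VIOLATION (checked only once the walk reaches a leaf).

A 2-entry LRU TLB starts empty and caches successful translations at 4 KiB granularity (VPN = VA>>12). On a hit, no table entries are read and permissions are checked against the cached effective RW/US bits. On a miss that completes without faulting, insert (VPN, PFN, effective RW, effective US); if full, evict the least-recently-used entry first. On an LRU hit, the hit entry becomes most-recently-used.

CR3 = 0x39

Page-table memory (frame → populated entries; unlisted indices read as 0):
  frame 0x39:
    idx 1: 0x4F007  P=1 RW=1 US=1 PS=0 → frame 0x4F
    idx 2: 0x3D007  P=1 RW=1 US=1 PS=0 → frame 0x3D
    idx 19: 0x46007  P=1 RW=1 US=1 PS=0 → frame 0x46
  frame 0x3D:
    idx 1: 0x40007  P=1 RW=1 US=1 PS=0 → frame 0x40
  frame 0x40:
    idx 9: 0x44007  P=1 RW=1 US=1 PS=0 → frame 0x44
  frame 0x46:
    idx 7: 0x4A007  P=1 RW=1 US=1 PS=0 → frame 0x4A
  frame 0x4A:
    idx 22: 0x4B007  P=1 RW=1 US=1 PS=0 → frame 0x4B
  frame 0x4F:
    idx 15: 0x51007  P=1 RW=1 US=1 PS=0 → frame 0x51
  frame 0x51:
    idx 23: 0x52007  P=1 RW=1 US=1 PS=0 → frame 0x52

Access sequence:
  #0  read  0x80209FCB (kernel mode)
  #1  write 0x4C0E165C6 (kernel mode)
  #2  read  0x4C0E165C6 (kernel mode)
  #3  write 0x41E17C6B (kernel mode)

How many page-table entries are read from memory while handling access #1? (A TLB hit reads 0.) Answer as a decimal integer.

Per-access translation:
#0 VA=0x80209FCB (r,kernel):
  [0] read 0x39 idx=2: raw=0x3D007 flags P=1 W=1 U=1 S=0
  [1] read 0x3D idx=1: raw=0x40007 flags P=1 W=1 U=1 S=0
  [2] read 0x40 idx=9: raw=0x44007 flags P=1 W=1 U=1 S=0
  ✓ 0x44FCB  — 3 lookups
#1 VA=0x4C0E165C6 (w,kernel):
  [0] read 0x39 idx=19: raw=0x46007 flags P=1 W=1 U=1 S=0
  [1] read 0x46 idx=7: raw=0x4A007 flags P=1 W=1 U=1 S=0
  [2] read 0x4A idx=22: raw=0x4B007 flags P=1 W=1 U=1 S=0
  ✓ 0x4B5C6  — 3 lookups
#2 VA=0x4C0E165C6 (r,kernel):
  TLB hit vpn=0x4C0E16 → PA=0x4B5C6
#3 VA=0x41E17C6B (w,kernel):
  [0] read 0x39 idx=1: raw=0x4F007 flags P=1 W=1 U=1 S=0
  [1] read 0x4F idx=15: raw=0x51007 flags P=1 W=1 U=1 S=0
  [2] read 0x51 idx=23: raw=0x52007 flags P=1 W=1 U=1 S=0
  ✓ 0x52C6B  — 3 lookups

Entries read for #1: 3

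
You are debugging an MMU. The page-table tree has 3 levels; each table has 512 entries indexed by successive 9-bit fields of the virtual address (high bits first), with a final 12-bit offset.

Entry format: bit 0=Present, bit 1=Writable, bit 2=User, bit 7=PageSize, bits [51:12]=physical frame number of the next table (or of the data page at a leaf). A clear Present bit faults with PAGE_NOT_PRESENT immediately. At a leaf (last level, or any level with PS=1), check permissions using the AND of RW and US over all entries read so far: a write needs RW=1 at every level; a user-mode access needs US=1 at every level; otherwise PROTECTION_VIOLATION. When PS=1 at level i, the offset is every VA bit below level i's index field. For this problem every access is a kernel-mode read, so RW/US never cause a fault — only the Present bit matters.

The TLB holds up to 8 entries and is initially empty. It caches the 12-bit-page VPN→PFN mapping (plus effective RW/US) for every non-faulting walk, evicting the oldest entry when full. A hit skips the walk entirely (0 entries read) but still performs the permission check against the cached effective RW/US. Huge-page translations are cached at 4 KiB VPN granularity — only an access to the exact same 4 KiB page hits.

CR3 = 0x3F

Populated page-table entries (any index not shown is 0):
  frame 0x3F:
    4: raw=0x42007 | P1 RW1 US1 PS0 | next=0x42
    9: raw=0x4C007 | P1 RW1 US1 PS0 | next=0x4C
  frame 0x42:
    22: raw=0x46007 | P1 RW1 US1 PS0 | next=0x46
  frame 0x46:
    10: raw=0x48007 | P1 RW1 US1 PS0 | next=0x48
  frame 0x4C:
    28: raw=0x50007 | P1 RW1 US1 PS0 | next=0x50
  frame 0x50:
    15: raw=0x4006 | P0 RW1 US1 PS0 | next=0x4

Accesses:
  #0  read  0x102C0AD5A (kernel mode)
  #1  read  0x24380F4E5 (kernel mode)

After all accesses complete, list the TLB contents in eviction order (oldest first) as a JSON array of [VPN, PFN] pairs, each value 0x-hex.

Walk each access:
#0 VA=0x102C0AD5A (r,kernel):
  [0] read 0x3F idx=4: raw=0x42007 flags P=1 W=1 U=1 S=0
  [1] read 0x42 idx=22: raw=0x46007 flags P=1 W=1 U=1 S=0
  [2] read 0x46 idx=10: raw=0x48007 flags P=1 W=1 U=1 S=0
  ⇒ phys 0x48D5A  [3 reads]
#1 VA=0x24380F4E5 (r,kernel):
  [0] read 0x3F idx=9: raw=0x4C007 flags P=1 W=1 U=1 S=0
  [1] read 0x4C idx=28: raw=0x50007 flags P=1 W=1 U=1 S=0
  [2] read 0x50 idx=15: raw=0x4006 flags P=0 W=1 U=1 S=0
  ✗ PAGE_NOT_PRESENT  [3 reads]

TLB: [["0x102C0A", "0x48"]]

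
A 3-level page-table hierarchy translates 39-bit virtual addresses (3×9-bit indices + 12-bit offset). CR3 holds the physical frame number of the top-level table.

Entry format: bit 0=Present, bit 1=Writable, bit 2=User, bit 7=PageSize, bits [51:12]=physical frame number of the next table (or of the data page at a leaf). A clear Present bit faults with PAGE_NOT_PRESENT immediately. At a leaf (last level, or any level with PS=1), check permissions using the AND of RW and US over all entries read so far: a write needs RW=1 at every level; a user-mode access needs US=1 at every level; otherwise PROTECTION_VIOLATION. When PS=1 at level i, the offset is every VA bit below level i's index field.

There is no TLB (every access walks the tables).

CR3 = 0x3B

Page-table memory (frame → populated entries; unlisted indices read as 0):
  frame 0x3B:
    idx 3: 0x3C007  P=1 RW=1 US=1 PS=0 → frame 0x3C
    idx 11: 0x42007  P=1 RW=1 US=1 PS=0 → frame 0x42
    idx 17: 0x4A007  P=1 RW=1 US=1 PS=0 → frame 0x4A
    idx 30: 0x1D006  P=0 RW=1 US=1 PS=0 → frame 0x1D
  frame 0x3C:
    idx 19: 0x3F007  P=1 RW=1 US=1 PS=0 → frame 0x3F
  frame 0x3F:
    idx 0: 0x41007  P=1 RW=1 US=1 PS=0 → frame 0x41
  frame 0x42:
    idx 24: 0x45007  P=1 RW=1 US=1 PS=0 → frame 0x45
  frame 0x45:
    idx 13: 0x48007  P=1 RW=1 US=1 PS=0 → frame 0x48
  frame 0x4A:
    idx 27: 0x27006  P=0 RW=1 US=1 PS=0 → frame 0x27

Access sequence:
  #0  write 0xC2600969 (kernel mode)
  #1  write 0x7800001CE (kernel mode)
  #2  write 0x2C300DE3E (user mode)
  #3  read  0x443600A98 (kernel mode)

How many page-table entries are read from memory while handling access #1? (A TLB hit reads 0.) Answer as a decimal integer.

Walk each access:
#0 VA=0xC2600969 (w,kernel):
  lvl0: tbl 0x3B, slot 3 ⇒ 0x3C007 (P1/RW1/US1/PS0)
  lvl1: tbl 0x3C, slot 19 ⇒ 0x3F007 (P1/RW1/US1/PS0)
  lvl2: tbl 0x3F, slot 0 ⇒ 0x41007 (P1/RW1/US1/PS0)
  → PA=0x41969  (3 entries read)
#1 VA=0x7800001CE (w,kernel):
  lvl0: tbl 0x3B, slot 30 ⇒ 0x1D006 (P0/RW1/US1/PS0)
  → PAGE_NOT_PRESENT  (1 entries read)
#2 VA=0x2C300DE3E (w,user):
  lvl0: tbl 0x3B, slot 11 ⇒ 0x42007 (P1/RW1/US1/PS0)
  lvl1: tbl 0x42, slot 24 ⇒ 0x45007 (P1/RW1/US1/PS0)
  lvl2: tbl 0x45, slot 13 ⇒ 0x48007 (P1/RW1/US1/PS0)
  → PA=0x48E3E  (3 entries read)
#3 VA=0x443600A98 (r,kernel):
  lvl0: tbl 0x3B, slot 17 ⇒ 0x4A007 (P1/RW1/US1/PS0)
  lvl1: tbl 0x4A, slot 27 ⇒ 0x27006 (P0/RW1/US1/PS0)
  → PAGE_NOT_PRESENT  (2 entries read)

Entries read for #1: 1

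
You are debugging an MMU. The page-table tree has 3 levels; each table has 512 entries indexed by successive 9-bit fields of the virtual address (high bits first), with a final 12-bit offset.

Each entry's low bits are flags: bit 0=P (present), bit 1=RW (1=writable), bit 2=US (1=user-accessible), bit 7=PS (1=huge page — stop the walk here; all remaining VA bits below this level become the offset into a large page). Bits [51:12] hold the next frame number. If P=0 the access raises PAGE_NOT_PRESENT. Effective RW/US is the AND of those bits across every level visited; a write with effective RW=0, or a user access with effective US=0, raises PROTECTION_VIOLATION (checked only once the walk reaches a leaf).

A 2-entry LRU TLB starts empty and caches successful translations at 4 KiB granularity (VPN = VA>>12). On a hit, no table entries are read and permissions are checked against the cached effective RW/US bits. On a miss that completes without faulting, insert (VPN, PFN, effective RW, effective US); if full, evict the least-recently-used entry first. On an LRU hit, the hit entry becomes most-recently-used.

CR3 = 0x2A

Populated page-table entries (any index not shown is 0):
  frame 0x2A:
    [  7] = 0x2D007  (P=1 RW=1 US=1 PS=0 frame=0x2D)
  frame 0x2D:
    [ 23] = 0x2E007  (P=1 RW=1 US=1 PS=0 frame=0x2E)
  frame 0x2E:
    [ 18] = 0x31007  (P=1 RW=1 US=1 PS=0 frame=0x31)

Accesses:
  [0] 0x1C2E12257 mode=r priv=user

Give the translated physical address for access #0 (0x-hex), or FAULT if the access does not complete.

Trace:
#0 VA=0x1C2E12257 (r,user):
  [0] read 0x2A idx=7: raw=0x2D007 flags P=1 W=1 U=1 S=0
  [1] read 0x2D idx=23: raw=0x2E007 flags P=1 W=1 U=1 S=0
  [2] read 0x2E idx=18: raw=0x31007 flags P=1 W=1 U=1 S=0
  → PA=0x31257  (3 entries read)

Access #0 PA: 0x31257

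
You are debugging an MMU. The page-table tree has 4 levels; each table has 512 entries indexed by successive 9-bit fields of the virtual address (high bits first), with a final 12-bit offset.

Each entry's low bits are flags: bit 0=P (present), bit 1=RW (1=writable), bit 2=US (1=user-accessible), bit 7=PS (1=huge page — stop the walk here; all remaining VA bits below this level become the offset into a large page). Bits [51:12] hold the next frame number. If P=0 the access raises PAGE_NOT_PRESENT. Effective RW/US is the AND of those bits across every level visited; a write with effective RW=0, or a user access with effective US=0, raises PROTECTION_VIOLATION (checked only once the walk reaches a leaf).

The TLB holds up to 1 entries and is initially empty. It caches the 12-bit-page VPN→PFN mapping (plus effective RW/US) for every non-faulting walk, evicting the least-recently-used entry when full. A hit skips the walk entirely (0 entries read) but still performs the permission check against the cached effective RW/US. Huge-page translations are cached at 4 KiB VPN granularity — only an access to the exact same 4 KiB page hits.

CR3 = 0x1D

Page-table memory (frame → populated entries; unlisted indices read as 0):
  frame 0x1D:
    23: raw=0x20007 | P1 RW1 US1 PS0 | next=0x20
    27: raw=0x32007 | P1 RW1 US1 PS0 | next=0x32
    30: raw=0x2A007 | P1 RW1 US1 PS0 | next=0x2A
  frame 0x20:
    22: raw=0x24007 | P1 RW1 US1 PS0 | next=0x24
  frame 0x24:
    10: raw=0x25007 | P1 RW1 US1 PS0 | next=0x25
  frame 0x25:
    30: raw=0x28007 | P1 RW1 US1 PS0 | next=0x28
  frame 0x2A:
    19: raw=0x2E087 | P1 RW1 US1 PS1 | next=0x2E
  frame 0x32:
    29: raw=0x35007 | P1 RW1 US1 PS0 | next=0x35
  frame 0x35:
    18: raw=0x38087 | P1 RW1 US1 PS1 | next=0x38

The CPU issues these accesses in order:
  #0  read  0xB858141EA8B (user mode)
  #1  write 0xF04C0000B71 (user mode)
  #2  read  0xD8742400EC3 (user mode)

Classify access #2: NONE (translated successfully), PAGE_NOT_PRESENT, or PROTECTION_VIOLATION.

Per-access translation:
#0 VA=0xB858141EA8B (r,user):
  [0] read 0x1D idx=23: raw=0x20007 flags P=1 W=1 U=1 S=0
  [1] read 0x20 idx=22: raw=0x24007 flags P=1 W=1 U=1 S=0
  [2] read 0x24 idx=10: raw=0x25007 flags P=1 W=1 U=1 S=0
  [3] read 0x25 idx=30: raw=0x28007 flags P=1 W=1 U=1 S=0
  ✓ 0x28A8B  — 4 lookups
#1 VA=0xF04C0000B71 (w,user):
  [0] read 0x1D idx=30: raw=0x2A007 flags P=1 W=1 U=1 S=0
  [1] read 0x2A idx=19: raw=0x2E087 flags P=1 W=1 U=1 S=1
  ✓ 0x2EB71 (huge @L1)  — 2 lookups
#2 VA=0xD8742400EC3 (r,user):
  [0] read 0x1D idx=27: raw=0x32007 flags P=1 W=1 U=1 S=0
  [1] read 0x32 idx=29: raw=0x35007 flags P=1 W=1 U=1 S=0
  [2] read 0x35 idx=18: raw=0x38087 flags P=1 W=1 U=1 S=1
  ✓ 0x38EC3 (huge @L2)  — 3 lookups

Access #2 fault: NONE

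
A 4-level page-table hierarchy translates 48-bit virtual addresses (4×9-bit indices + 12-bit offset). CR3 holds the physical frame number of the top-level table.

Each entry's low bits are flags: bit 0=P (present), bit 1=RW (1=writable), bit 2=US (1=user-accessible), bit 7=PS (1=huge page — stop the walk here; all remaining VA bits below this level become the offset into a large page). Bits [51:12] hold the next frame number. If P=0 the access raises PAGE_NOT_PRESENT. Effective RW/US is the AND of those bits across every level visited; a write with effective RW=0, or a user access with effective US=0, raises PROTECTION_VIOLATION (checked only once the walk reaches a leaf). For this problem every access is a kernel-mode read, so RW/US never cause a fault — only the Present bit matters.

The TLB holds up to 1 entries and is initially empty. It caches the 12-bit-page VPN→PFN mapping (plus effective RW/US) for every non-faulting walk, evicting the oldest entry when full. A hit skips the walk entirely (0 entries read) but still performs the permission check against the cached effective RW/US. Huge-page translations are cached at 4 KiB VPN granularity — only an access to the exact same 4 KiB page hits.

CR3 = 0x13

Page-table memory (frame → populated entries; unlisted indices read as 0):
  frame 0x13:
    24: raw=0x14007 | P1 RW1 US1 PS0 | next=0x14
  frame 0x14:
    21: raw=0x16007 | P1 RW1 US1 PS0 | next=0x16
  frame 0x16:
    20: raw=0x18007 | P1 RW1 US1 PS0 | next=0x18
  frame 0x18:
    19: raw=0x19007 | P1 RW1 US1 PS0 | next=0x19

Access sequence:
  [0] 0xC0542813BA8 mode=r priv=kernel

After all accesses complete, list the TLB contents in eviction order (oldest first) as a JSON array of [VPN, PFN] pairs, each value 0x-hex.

Trace:
#0 VA=0xC0542813BA8 (r,kernel):
  L0 @0x13[24] → 0x14007  P=1,RW=1,US=1,PS=0
  L1 @0x14[21] → 0x16007  P=1,RW=1,US=1,PS=0
  L2 @0x16[20] → 0x18007  P=1,RW=1,US=1,PS=0
  L3 @0x18[19] → 0x19007  P=1,RW=1,US=1,PS=0
  ⇒ phys 0x19BA8  [4 reads]

TLB: [["0xC0542813", "0x19"]]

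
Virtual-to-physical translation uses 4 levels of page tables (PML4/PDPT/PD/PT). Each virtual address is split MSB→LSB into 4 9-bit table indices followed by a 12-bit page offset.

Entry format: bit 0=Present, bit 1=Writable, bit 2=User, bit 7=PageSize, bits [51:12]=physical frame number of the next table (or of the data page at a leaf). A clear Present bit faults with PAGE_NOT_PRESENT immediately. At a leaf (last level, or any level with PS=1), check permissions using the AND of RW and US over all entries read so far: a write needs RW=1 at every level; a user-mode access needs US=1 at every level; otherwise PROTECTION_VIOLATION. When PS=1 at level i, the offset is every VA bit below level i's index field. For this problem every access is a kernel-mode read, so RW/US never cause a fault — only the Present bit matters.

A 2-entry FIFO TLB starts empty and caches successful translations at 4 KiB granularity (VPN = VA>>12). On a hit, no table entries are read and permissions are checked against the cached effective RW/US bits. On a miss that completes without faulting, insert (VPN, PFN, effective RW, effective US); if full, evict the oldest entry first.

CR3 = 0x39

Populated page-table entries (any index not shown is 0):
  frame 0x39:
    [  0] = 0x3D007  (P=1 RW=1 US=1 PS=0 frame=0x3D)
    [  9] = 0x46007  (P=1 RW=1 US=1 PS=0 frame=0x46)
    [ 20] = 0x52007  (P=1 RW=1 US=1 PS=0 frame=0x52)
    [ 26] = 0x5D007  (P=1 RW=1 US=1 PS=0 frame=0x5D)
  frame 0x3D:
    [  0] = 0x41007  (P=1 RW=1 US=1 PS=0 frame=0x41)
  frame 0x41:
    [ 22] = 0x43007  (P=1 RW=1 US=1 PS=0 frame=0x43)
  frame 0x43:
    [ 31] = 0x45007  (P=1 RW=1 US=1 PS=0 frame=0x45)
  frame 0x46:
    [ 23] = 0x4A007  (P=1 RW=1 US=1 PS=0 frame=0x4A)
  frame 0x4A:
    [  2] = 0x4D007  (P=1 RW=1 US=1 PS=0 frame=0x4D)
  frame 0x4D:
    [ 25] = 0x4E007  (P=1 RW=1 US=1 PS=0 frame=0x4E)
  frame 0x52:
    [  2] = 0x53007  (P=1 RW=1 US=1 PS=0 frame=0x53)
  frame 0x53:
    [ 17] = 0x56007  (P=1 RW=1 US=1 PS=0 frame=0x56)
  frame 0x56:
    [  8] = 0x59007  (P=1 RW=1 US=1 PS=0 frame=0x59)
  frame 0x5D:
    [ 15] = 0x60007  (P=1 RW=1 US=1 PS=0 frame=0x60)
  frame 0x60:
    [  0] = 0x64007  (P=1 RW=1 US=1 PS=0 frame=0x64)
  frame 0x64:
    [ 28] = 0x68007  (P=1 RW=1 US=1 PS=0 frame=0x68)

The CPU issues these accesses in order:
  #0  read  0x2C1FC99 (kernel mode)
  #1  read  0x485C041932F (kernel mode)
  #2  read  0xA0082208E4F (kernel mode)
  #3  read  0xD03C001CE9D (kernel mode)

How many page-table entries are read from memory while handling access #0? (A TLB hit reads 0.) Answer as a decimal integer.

Trace:
#0 VA=0x2C1FC99 (r,kernel):
  lvl0: tbl 0x39, slot 0 ⇒ 0x3D007 (P1/RW1/US1/PS0)
  lvl1: tbl 0x3D, slot 0 ⇒ 0x41007 (P1/RW1/US1/PS0)
  lvl2: tbl 0x41, slot 22 ⇒ 0x43007 (P1/RW1/US1/PS0)
  lvl3: tbl 0x43, slot 31 ⇒ 0x45007 (P1/RW1/US1/PS0)
  ✓ 0x45C99  — 4 lookups
#1 VA=0x485C041932F (r,kernel):
  lvl0: tbl 0x39, slot 9 ⇒ 0x46007 (P1/RW1/US1/PS0)
  lvl1: tbl 0x46, slot 23 ⇒ 0x4A007 (P1/RW1/US1/PS0)
  lvl2: tbl 0x4A, slot 2 ⇒ 0x4D007 (P1/RW1/US1/PS0)
  lvl3: tbl 0x4D, slot 25 ⇒ 0x4E007 (P1/RW1/US1/PS0)
  ✓ 0x4E32F  — 4 lookups
#2 VA=0xA0082208E4F (r,kernel):
  lvl0: tbl 0x39, slot 20 ⇒ 0x52007 (P1/RW1/US1/PS0)
  lvl1: tbl 0x52, slot 2 ⇒ 0x53007 (P1/RW1/US1/PS0)
  lvl2: tbl 0x53, slot 17 ⇒ 0x56007 (P1/RW1/US1/PS0)
  lvl3: tbl 0x56, slot 8 ⇒ 0x59007 (P1/RW1/US1/PS0)
  ✓ 0x59E4F  — 4 lookups
#3 VA=0xD03C001CE9D (r,kernel):
  lvl0: tbl 0x39, slot 26 ⇒ 0x5D007 (P1/RW1/US1/PS0)
  lvl1: tbl 0x5D, slot 15 ⇒ 0x60007 (P1/RW1/US1/PS0)
  lvl2: tbl 0x60, slot 0 ⇒ 0x64007 (P1/RW1/US1/PS0)
  lvl3: tbl 0x64, slot 28 ⇒ 0x68007 (P1/RW1/US1/PS0)
  ✓ 0x68E9D  — 4 lookups

Entries read for #0: 4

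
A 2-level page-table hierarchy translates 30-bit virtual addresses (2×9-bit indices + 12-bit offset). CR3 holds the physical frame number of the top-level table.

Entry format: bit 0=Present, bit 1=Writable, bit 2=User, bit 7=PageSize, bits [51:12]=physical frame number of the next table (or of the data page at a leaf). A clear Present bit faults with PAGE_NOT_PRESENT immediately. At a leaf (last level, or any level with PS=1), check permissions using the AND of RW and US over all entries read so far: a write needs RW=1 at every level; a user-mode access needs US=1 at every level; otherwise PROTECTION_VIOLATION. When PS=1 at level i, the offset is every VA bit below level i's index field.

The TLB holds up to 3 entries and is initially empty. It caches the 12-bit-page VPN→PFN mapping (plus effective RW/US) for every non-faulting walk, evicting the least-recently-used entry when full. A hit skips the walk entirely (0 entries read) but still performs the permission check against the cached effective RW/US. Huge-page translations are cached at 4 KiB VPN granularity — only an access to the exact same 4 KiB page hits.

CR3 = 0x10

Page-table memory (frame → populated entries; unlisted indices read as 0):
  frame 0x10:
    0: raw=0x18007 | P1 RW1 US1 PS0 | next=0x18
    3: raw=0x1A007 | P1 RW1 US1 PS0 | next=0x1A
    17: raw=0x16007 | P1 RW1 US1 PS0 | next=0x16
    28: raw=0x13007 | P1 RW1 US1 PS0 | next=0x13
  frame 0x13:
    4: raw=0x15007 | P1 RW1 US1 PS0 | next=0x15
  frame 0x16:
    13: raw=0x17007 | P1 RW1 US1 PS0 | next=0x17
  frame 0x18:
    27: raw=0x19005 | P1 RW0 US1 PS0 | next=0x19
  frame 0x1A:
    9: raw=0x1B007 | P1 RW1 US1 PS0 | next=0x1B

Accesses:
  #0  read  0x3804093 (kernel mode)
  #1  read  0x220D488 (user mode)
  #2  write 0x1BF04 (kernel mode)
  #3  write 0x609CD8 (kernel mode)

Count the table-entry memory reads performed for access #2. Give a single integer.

Trace:
#0 VA=0x3804093 (r,kernel):
  L0 @0x10[28] → 0x13007  P=1,RW=1,US=1,PS=0
  L1 @0x13[4] → 0x15007  P=1,RW=1,US=1,PS=0
  → PA=0x15093  (2 entries read)
#1 VA=0x220D488 (r,user):
  L0 @0x10[17] → 0x16007  P=1,RW=1,US=1,PS=0
  L1 @0x16[13] → 0x17007  P=1,RW=1,US=1,PS=0
  → PA=0x17488  (2 entries read)
#2 VA=0x1BF04 (w,kernel):
  L0 @0x10[0] → 0x18007  P=1,RW=1,US=1,PS=0
  L1 @0x18[27] → 0x19005  P=1,RW=0,US=1,PS=0
  ⇒ fault: PROTECTION_VIOLATION  — 2 lookups
#3 VA=0x609CD8 (w,kernel):
  L0 @0x10[3] → 0x1A007  P=1,RW=1,US=1,PS=0
  L1 @0x1A[9] → 0x1B007  P=1,RW=1,US=1,PS=0
  → PA=0x1BCD8  (2 entries read)

Entries read for #2: 2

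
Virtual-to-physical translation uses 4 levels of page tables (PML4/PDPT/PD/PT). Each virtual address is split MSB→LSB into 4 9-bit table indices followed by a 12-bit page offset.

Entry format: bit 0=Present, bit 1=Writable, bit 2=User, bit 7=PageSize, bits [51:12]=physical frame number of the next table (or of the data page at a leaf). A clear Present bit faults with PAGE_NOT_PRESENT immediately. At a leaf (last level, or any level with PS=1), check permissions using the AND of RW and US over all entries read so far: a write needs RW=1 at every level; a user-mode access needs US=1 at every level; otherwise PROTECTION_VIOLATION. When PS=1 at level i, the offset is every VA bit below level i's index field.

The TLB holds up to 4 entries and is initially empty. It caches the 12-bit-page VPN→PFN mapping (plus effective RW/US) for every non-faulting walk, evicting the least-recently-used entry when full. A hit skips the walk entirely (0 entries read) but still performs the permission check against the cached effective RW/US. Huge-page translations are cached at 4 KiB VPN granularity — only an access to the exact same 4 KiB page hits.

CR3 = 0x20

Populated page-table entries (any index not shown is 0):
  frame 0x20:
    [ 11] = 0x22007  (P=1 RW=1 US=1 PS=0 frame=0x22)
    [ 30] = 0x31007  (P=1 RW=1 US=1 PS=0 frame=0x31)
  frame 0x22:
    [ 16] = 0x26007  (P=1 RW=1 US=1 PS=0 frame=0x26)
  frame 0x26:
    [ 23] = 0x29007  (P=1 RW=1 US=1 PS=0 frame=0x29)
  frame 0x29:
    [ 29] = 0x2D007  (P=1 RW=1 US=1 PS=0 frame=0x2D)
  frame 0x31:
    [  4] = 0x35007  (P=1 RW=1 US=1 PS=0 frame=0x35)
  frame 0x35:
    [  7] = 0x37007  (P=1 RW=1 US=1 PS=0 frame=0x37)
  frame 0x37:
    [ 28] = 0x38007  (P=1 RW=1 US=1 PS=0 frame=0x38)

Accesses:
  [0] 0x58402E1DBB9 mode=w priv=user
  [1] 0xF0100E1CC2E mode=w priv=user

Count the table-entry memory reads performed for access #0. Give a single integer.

Per-access translation:
#0 VA=0x58402E1DBB9 (w,user):
  L0: frame=0x20 idx=11 entry=0x22007 [P=1 RW=1 US=1 PS=0]
  L1: frame=0x22 idx=16 entry=0x26007 [P=1 RW=1 US=1 PS=0]
  L2: frame=0x26 idx=23 entry=0x29007 [P=1 RW=1 US=1 PS=0]
  L3: frame=0x29 idx=29 entry=0x2D007 [P=1 RW=1 US=1 PS=0]
  → PA=0x2DBB9  (4 entries read)
#1 VA=0xF0100E1CC2E (w,user):
  L0: frame=0x20 idx=30 entry=0x31007 [P=1 RW=1 US=1 PS=0]
  L1: frame=0x31 idx=4 entry=0x35007 [P=1 RW=1 US=1 PS=0]
  L2: frame=0x35 idx=7 entry=0x37007 [P=1 RW=1 US=1 PS=0]
  L3: frame=0x37 idx=28 entry=0x38007 [P=1 RW=1 US=1 PS=0]
  → PA=0x38C2E  (4 entries read)

Entries read for #0: 4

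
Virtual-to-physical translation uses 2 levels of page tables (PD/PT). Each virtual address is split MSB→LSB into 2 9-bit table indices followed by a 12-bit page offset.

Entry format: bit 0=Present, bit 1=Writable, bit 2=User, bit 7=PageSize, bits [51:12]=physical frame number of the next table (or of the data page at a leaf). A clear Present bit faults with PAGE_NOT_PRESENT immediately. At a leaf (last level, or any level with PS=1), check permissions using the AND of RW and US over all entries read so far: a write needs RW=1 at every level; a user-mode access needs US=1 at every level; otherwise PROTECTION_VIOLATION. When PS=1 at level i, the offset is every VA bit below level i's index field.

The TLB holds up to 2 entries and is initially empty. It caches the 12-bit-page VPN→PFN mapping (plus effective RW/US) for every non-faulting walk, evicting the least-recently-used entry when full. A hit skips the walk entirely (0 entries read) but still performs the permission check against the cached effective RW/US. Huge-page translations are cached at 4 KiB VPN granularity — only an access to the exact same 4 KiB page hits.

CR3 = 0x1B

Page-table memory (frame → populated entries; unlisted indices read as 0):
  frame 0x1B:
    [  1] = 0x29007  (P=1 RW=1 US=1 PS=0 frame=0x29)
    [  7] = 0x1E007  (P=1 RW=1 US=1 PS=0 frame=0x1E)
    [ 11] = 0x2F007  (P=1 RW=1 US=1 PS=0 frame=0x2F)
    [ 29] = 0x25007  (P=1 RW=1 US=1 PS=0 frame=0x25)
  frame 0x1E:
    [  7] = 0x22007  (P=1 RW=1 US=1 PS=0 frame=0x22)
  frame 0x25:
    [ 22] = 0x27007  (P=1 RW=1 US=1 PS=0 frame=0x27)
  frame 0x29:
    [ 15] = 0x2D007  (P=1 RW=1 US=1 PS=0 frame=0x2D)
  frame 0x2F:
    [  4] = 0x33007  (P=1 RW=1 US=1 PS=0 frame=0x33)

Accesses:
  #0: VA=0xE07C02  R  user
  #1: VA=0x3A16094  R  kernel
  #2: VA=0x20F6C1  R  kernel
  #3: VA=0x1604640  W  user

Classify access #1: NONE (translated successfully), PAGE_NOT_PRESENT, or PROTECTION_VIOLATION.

Walk each access:
#0 VA=0xE07C02 (r,user):
  lvl0: tbl 0x1B, slot 7 ⇒ 0x1E007 (P1/RW1/US1/PS0)
  lvl1: tbl 0x1E, slot 7 ⇒ 0x22007 (P1/RW1/US1/PS0)
  → PA=0x22C02  (2 entries read)
#1 VA=0x3A16094 (r,kernel):
  lvl0: tbl 0x1B, slot 29 ⇒ 0x25007 (P1/RW1/US1/PS0)
  lvl1: tbl 0x25, slot 22 ⇒ 0x27007 (P1/RW1/US1/PS0)
  → PA=0x27094  (2 entries read)
#2 VA=0x20F6C1 (r,kernel):
  lvl0: tbl 0x1B, slot 1 ⇒ 0x29007 (P1/RW1/US1/PS0)
  lvl1: tbl 0x29, slot 15 ⇒ 0x2D007 (P1/RW1/US1/PS0)
  → PA=0x2D6C1  (2 entries read)
#3 VA=0x1604640 (w,user):
  lvl0: tbl 0x1B, slot 11 ⇒ 0x2F007 (P1/RW1/US1/PS0)
  lvl1: tbl 0x2F, slot 4 ⇒ 0x33007 (P1/RW1/US1/PS0)
  → PA=0x33640  (2 entries read)

Access #1 fault: NONE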